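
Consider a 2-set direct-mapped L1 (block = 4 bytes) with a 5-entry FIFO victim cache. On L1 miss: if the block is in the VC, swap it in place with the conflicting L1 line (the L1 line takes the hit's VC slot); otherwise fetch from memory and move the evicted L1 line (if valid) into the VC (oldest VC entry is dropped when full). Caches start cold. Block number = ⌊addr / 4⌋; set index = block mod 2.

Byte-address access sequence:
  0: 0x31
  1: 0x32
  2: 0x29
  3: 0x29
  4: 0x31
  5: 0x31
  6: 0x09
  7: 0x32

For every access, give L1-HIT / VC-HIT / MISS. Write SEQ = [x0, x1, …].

SEQ = [MISS, L1-HIT, MISS, L1-HIT, VC-HIT, L1-HIT, MISS, VC-HIT]

  [0] addr=0x31 blk=12 s=0: MISS | VC []
  [1] addr=0x32 blk=12 s=0: L1-HIT | VC []
  [2] addr=0x29 blk=10 s=0: MISS | VC [12]
  [3] addr=0x29 blk=10 s=0: L1-HIT | VC [12]
  [4] addr=0x31 blk=12 s=0: VC-HIT | VC [10]
  [5] addr=0x31 blk=12 s=0: L1-HIT | VC [10]
  [6] addr=0x9 blk=2 s=0: MISS | VC [10, 12]
  [7] addr=0x32 blk=12 s=0: VC-HIT | VC [10, 2]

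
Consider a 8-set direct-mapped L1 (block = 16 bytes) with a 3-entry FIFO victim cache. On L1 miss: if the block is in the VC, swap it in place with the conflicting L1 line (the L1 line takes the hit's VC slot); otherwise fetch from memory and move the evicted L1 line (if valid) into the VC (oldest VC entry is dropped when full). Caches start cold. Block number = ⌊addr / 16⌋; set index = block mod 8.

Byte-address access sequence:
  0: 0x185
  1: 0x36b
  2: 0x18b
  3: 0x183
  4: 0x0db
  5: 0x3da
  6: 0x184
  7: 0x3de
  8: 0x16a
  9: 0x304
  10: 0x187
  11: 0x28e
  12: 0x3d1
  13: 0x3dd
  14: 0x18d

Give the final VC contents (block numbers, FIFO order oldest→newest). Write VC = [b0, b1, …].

#0 0x185→b24/s0 MISS; vc=[]
#1 0x36b→b54/s6 MISS; vc=[]
#2 0x18b→b24/s0 L1-HIT; vc=[]
#3 0x183→b24/s0 L1-HIT; vc=[]
#4 0xdb→b13/s5 MISS; vc=[]
#5 0x3da→b61/s5 MISS; vc=[13]
#6 0x184→b24/s0 L1-HIT; vc=[13]
#7 0x3de→b61/s5 L1-HIT; vc=[13]
#8 0x16a→b22/s6 MISS; vc=[13,54]
#9 0x304→b48/s0 MISS; vc=[13,54,24]
#10 0x187→b24/s0 VC-HIT; vc=[13,54,48]
#11 0x28e→b40/s0 MISS; vc=[54,48,24]
#12 0x3d1→b61/s5 L1-HIT; vc=[54,48,24]
#13 0x3dd→b61/s5 L1-HIT; vc=[54,48,24]
#14 0x18d→b24/s0 VC-HIT; vc=[54,48,40]

VC = [54, 48, 40]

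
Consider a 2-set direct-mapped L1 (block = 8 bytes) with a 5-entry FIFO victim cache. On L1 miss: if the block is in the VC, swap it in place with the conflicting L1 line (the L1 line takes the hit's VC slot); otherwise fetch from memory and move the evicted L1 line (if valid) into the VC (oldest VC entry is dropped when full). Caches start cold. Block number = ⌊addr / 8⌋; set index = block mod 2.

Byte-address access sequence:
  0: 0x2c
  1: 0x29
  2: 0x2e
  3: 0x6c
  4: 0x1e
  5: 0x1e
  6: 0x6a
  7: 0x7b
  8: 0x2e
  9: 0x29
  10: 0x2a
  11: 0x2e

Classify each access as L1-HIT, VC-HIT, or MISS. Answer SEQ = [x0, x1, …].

SEQ = [MISS, L1-HIT, L1-HIT, MISS, MISS, L1-HIT, VC-HIT, MISS, VC-HIT, L1-HIT, L1-HIT, L1-HIT]

  [0] addr=0x2c blk=5 s=1: MISS | VC []
  [1] addr=0x29 blk=5 s=1: L1-HIT | VC []
  [2] addr=0x2e blk=5 s=1: L1-HIT | VC []
  [3] addr=0x6c blk=13 s=1: MISS | VC [5]
  [4] addr=0x1e blk=3 s=1: MISS | VC [5, 13]
  [5] addr=0x1e blk=3 s=1: L1-HIT | VC [5, 13]
  [6] addr=0x6a blk=13 s=1: VC-HIT | VC [5, 3]
  [7] addr=0x7b blk=15 s=1: MISS | VC [5, 3, 13]
  [8] addr=0x2e blk=5 s=1: VC-HIT | VC [15, 3, 13]
  [9] addr=0x29 blk=5 s=1: L1-HIT | VC [15, 3, 13]
  [10] addr=0x2a blk=5 s=1: L1-HIT | VC [15, 3, 13]
  [11] addr=0x2e blk=5 s=1: L1-HIT | VC [15, 3, 13]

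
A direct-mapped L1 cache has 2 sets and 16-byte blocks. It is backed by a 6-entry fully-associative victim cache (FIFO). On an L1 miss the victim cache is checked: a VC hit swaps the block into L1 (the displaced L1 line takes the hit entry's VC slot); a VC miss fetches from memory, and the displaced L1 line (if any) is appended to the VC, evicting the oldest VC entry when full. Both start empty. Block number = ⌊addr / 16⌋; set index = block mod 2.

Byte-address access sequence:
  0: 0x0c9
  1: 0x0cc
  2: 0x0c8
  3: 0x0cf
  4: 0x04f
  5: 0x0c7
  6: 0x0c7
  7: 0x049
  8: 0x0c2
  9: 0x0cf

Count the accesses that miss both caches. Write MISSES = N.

0: 0xc9 (blk 12, set 0) → MISS  vc=[]
1: 0xcc (blk 12, set 0) → L1-HIT  vc=[]
2: 0xc8 (blk 12, set 0) → L1-HIT  vc=[]
3: 0xcf (blk 12, set 0) → L1-HIT  vc=[]
4: 0x4f (blk 4, set 0) → MISS  vc=[12]
5: 0xc7 (blk 12, set 0) → VC-HIT  vc=[4]
6: 0xc7 (blk 12, set 0) → L1-HIT  vc=[4]
7: 0x49 (blk 4, set 0) → VC-HIT  vc=[12]
8: 0xc2 (blk 12, set 0) → VC-HIT  vc=[4]
9: 0xcf (blk 12, set 0) → L1-HIT  vc=[4]

MISSES = 2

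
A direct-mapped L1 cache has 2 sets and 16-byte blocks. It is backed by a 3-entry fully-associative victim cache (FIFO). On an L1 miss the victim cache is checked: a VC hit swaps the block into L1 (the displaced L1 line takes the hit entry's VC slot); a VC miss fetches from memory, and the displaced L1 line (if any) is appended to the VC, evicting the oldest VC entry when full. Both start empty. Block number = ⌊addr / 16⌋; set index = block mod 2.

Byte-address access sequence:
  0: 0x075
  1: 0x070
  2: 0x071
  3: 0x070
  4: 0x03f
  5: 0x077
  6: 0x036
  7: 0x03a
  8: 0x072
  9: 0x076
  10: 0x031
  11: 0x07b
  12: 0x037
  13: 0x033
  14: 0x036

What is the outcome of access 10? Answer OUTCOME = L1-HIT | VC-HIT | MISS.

OUTCOME = VC-HIT

0: 0x75 (blk 7, set 1) → MISS  vc=[]
1: 0x70 (blk 7, set 1) → L1-HIT  vc=[]
2: 0x71 (blk 7, set 1) → L1-HIT  vc=[]
3: 0x70 (blk 7, set 1) → L1-HIT  vc=[]
4: 0x3f (blk 3, set 1) → MISS  vc=[7]
5: 0x77 (blk 7, set 1) → VC-HIT  vc=[3]
6: 0x36 (blk 3, set 1) → VC-HIT  vc=[7]
7: 0x3a (blk 3, set 1) → L1-HIT  vc=[7]
8: 0x72 (blk 7, set 1) → VC-HIT  vc=[3]
9: 0x76 (blk 7, set 1) → L1-HIT  vc=[3]
10: 0x31 (blk 3, set 1) → VC-HIT  vc=[7]
11: 0x7b (blk 7, set 1) → VC-HIT  vc=[3]
12: 0x37 (blk 3, set 1) → VC-HIT  vc=[7]
13: 0x33 (blk 3, set 1) → L1-HIT  vc=[7]
14: 0x36 (blk 3, set 1) → L1-HIT  vc=[7]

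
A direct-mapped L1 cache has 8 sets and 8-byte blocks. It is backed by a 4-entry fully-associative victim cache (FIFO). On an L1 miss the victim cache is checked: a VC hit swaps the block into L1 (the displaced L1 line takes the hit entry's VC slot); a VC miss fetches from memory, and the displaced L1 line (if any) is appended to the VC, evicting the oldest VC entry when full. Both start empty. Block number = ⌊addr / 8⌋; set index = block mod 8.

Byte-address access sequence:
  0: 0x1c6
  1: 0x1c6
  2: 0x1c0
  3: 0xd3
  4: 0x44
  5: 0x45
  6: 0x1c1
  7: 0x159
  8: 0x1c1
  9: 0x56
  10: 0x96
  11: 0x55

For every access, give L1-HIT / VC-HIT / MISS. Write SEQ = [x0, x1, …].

SEQ = [MISS, L1-HIT, L1-HIT, MISS, MISS, L1-HIT, VC-HIT, MISS, L1-HIT, MISS, MISS, VC-HIT]

0: 0x1c6 (blk 56, set 0) → MISS  vc=[]
1: 0x1c6 (blk 56, set 0) → L1-HIT  vc=[]
2: 0x1c0 (blk 56, set 0) → L1-HIT  vc=[]
3: 0xd3 (blk 26, set 2) → MISS  vc=[]
4: 0x44 (blk 8, set 0) → MISS  vc=[56]
5: 0x45 (blk 8, set 0) → L1-HIT  vc=[56]
6: 0x1c1 (blk 56, set 0) → VC-HIT  vc=[8]
7: 0x159 (blk 43, set 3) → MISS  vc=[8]
8: 0x1c1 (blk 56, set 0) → L1-HIT  vc=[8]
9: 0x56 (blk 10, set 2) → MISS  vc=[8, 26]
10: 0x96 (blk 18, set 2) → MISS  vc=[8, 26, 10]
11: 0x55 (blk 10, set 2) → VC-HIT  vc=[8, 26, 18]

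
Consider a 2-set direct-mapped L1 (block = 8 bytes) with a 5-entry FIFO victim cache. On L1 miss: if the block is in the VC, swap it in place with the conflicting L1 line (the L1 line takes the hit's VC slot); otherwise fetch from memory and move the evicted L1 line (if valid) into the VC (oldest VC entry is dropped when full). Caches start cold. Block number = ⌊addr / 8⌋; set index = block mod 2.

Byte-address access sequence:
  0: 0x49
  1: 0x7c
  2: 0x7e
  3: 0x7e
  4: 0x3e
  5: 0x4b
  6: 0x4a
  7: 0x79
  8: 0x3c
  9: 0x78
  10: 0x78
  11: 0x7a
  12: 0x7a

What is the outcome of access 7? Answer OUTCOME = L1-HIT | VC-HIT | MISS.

OUTCOME = VC-HIT

#0 0x49→b9/s1 MISS; vc=[]
#1 0x7c→b15/s1 MISS; vc=[9]
#2 0x7e→b15/s1 L1-HIT; vc=[9]
#3 0x7e→b15/s1 L1-HIT; vc=[9]
#4 0x3e→b7/s1 MISS; vc=[9,15]
#5 0x4b→b9/s1 VC-HIT; vc=[7,15]
#6 0x4a→b9/s1 L1-HIT; vc=[7,15]
#7 0x79→b15/s1 VC-HIT; vc=[7,9]
#8 0x3c→b7/s1 VC-HIT; vc=[15,9]
#9 0x78→b15/s1 VC-HIT; vc=[7,9]
#10 0x78→b15/s1 L1-HIT; vc=[7,9]
#11 0x7a→b15/s1 L1-HIT; vc=[7,9]
#12 0x7a→b15/s1 L1-HIT; vc=[7,9]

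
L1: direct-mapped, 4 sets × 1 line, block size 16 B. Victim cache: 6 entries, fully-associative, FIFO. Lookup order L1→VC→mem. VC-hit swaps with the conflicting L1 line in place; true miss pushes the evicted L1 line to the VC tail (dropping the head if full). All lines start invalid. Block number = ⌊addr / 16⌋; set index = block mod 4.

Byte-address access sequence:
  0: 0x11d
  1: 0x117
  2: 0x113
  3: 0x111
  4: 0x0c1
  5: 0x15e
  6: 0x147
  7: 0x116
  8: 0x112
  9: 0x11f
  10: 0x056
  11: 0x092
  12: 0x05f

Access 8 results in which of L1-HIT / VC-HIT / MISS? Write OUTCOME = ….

0: 0x11d (blk 17, set 1) → MISS  vc=[]
1: 0x117 (blk 17, set 1) → L1-HIT  vc=[]
2: 0x113 (blk 17, set 1) → L1-HIT  vc=[]
3: 0x111 (blk 17, set 1) → L1-HIT  vc=[]
4: 0xc1 (blk 12, set 0) → MISS  vc=[]
5: 0x15e (blk 21, set 1) → MISS  vc=[17]
6: 0x147 (blk 20, set 0) → MISS  vc=[17, 12]
7: 0x116 (blk 17, set 1) → VC-HIT  vc=[21, 12]
8: 0x112 (blk 17, set 1) → L1-HIT  vc=[21, 12]
9: 0x11f (blk 17, set 1) → L1-HIT  vc=[21, 12]
10: 0x56 (blk 5, set 1) → MISS  vc=[21, 12, 17]
11: 0x92 (blk 9, set 1) → MISS  vc=[21, 12, 17, 5]
12: 0x5f (blk 5, set 1) → VC-HIT  vc=[21, 12, 17, 9]

OUTCOME = L1-HIT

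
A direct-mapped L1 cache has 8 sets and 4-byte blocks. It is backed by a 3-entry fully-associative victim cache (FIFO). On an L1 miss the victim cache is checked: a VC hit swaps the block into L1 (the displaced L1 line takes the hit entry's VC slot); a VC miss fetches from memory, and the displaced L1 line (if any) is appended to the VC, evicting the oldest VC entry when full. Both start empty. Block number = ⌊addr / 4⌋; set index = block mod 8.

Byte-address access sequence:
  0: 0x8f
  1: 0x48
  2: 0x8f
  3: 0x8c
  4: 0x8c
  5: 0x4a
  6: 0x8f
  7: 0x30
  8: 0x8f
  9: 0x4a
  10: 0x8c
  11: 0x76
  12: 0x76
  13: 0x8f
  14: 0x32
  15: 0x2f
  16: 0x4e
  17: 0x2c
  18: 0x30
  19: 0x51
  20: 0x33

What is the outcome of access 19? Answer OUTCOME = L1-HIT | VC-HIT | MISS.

0: 0x8f (blk 35, set 3) → MISS  vc=[]
1: 0x48 (blk 18, set 2) → MISS  vc=[]
2: 0x8f (blk 35, set 3) → L1-HIT  vc=[]
3: 0x8c (blk 35, set 3) → L1-HIT  vc=[]
4: 0x8c (blk 35, set 3) → L1-HIT  vc=[]
5: 0x4a (blk 18, set 2) → L1-HIT  vc=[]
6: 0x8f (blk 35, set 3) → L1-HIT  vc=[]
7: 0x30 (blk 12, set 4) → MISS  vc=[]
8: 0x8f (blk 35, set 3) → L1-HIT  vc=[]
9: 0x4a (blk 18, set 2) → L1-HIT  vc=[]
10: 0x8c (blk 35, set 3) → L1-HIT  vc=[]
11: 0x76 (blk 29, set 5) → MISS  vc=[]
12: 0x76 (blk 29, set 5) → L1-HIT  vc=[]
13: 0x8f (blk 35, set 3) → L1-HIT  vc=[]
14: 0x32 (blk 12, set 4) → L1-HIT  vc=[]
15: 0x2f (blk 11, set 3) → MISS  vc=[35]
16: 0x4e (blk 19, set 3) → MISS  vc=[35, 11]
17: 0x2c (blk 11, set 3) → VC-HIT  vc=[35, 19]
18: 0x30 (blk 12, set 4) → L1-HIT  vc=[35, 19]
19: 0x51 (blk 20, set 4) → MISS  vc=[35, 19, 12]
20: 0x33 (blk 12, set 4) → VC-HIT  vc=[35, 19, 20]

OUTCOME = MISS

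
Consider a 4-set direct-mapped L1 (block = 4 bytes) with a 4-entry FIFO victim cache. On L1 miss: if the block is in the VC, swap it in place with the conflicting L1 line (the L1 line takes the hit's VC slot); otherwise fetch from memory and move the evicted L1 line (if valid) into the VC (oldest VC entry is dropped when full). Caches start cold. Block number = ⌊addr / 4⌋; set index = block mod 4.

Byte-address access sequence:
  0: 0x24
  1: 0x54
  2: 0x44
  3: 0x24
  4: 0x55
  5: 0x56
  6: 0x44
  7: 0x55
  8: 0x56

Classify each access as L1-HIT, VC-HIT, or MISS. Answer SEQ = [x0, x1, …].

#0 0x24→b9/s1 MISS; vc=[]
#1 0x54→b21/s1 MISS; vc=[9]
#2 0x44→b17/s1 MISS; vc=[9,21]
#3 0x24→b9/s1 VC-HIT; vc=[17,21]
#4 0x55→b21/s1 VC-HIT; vc=[17,9]
#5 0x56→b21/s1 L1-HIT; vc=[17,9]
#6 0x44→b17/s1 VC-HIT; vc=[21,9]
#7 0x55→b21/s1 VC-HIT; vc=[17,9]
#8 0x56→b21/s1 L1-HIT; vc=[17,9]

SEQ = [MISS, MISS, MISS, VC-HIT, VC-HIT, L1-HIT, VC-HIT, VC-HIT, L1-HIT]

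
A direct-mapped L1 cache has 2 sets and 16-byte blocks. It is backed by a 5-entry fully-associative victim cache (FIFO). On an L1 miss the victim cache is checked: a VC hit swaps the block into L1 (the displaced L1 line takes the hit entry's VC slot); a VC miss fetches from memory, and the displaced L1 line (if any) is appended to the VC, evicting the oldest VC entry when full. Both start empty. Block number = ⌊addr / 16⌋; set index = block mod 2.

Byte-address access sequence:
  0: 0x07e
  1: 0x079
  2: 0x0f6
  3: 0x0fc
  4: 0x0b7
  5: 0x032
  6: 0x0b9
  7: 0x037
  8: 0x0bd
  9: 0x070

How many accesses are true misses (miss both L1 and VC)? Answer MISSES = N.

#0 0x7e→b7/s1 MISS; vc=[]
#1 0x79→b7/s1 L1-HIT; vc=[]
#2 0xf6→b15/s1 MISS; vc=[7]
#3 0xfc→b15/s1 L1-HIT; vc=[7]
#4 0xb7→b11/s1 MISS; vc=[7,15]
#5 0x32→b3/s1 MISS; vc=[7,15,11]
#6 0xb9→b11/s1 VC-HIT; vc=[7,15,3]
#7 0x37→b3/s1 VC-HIT; vc=[7,15,11]
#8 0xbd→b11/s1 VC-HIT; vc=[7,15,3]
#9 0x70→b7/s1 VC-HIT; vc=[11,15,3]

MISSES = 4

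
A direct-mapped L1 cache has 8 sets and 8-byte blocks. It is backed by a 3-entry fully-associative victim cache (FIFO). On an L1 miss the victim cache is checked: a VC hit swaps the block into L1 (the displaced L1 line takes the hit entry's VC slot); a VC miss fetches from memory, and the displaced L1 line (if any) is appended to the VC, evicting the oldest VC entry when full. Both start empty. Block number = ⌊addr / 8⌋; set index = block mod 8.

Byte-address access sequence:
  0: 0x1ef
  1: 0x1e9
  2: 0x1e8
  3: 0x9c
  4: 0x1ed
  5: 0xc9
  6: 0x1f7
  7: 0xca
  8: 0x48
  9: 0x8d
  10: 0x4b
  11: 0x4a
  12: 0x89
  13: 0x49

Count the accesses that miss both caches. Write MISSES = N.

MISSES = 6

  [0] addr=0x1ef blk=61 s=5: MISS | VC []
  [1] addr=0x1e9 blk=61 s=5: L1-HIT | VC []
  [2] addr=0x1e8 blk=61 s=5: L1-HIT | VC []
  [3] addr=0x9c blk=19 s=3: MISS | VC []
  [4] addr=0x1ed blk=61 s=5: L1-HIT | VC []
  [5] addr=0xc9 blk=25 s=1: MISS | VC []
  [6] addr=0x1f7 blk=62 s=6: MISS | VC []
  [7] addr=0xca blk=25 s=1: L1-HIT | VC []
  [8] addr=0x48 blk=9 s=1: MISS | VC [25]
  [9] addr=0x8d blk=17 s=1: MISS | VC [25, 9]
  [10] addr=0x4b blk=9 s=1: VC-HIT | VC [25, 17]
  [11] addr=0x4a blk=9 s=1: L1-HIT | VC [25, 17]
  [12] addr=0x89 blk=17 s=1: VC-HIT | VC [25, 9]
  [13] addr=0x49 blk=9 s=1: VC-HIT | VC [25, 17]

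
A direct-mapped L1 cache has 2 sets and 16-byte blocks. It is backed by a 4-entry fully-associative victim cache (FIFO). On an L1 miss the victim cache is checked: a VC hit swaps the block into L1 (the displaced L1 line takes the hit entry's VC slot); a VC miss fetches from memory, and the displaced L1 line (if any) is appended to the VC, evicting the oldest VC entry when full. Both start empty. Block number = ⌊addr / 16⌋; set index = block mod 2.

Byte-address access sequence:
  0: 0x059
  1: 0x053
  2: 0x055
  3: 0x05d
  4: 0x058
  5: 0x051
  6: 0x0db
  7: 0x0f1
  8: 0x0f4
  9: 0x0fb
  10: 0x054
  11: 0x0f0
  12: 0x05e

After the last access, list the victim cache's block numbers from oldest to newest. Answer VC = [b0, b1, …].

VC = [15, 13]

0: 0x59 (blk 5, set 1) → MISS  vc=[]
1: 0x53 (blk 5, set 1) → L1-HIT  vc=[]
2: 0x55 (blk 5, set 1) → L1-HIT  vc=[]
3: 0x5d (blk 5, set 1) → L1-HIT  vc=[]
4: 0x58 (blk 5, set 1) → L1-HIT  vc=[]
5: 0x51 (blk 5, set 1) → L1-HIT  vc=[]
6: 0xdb (blk 13, set 1) → MISS  vc=[5]
7: 0xf1 (blk 15, set 1) → MISS  vc=[5, 13]
8: 0xf4 (blk 15, set 1) → L1-HIT  vc=[5, 13]
9: 0xfb (blk 15, set 1) → L1-HIT  vc=[5, 13]
10: 0x54 (blk 5, set 1) → VC-HIT  vc=[15, 13]
11: 0xf0 (blk 15, set 1) → VC-HIT  vc=[5, 13]
12: 0x5e (blk 5, set 1) → VC-HIT  vc=[15, 13]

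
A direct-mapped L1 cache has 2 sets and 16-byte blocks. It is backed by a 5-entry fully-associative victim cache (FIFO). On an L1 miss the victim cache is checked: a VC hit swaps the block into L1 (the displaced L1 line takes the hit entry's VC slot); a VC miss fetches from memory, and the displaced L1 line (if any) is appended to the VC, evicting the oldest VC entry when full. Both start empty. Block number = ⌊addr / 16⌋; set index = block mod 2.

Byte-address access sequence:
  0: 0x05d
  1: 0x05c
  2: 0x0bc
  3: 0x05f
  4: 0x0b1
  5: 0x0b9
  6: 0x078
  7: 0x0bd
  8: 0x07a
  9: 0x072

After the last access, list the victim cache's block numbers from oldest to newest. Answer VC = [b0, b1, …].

VC = [5, 11]

#0 0x5d→b5/s1 MISS; vc=[]
#1 0x5c→b5/s1 L1-HIT; vc=[]
#2 0xbc→b11/s1 MISS; vc=[5]
#3 0x5f→b5/s1 VC-HIT; vc=[11]
#4 0xb1→b11/s1 VC-HIT; vc=[5]
#5 0xb9→b11/s1 L1-HIT; vc=[5]
#6 0x78→b7/s1 MISS; vc=[5,11]
#7 0xbd→b11/s1 VC-HIT; vc=[5,7]
#8 0x7a→b7/s1 VC-HIT; vc=[5,11]
#9 0x72→b7/s1 L1-HIT; vc=[5,11]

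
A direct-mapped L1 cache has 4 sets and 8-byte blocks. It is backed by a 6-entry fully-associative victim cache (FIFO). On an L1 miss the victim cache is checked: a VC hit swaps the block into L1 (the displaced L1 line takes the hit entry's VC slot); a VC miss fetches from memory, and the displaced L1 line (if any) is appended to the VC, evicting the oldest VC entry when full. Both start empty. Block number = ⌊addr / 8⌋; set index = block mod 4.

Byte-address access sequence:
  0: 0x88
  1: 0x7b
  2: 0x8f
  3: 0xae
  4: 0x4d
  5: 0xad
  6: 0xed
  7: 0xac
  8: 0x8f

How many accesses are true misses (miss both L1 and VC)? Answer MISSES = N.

MISSES = 5

0: 0x88 (blk 17, set 1) → MISS  vc=[]
1: 0x7b (blk 15, set 3) → MISS  vc=[]
2: 0x8f (blk 17, set 1) → L1-HIT  vc=[]
3: 0xae (blk 21, set 1) → MISS  vc=[17]
4: 0x4d (blk 9, set 1) → MISS  vc=[17, 21]
5: 0xad (blk 21, set 1) → VC-HIT  vc=[17, 9]
6: 0xed (blk 29, set 1) → MISS  vc=[17, 9, 21]
7: 0xac (blk 21, set 1) → VC-HIT  vc=[17, 9, 29]
8: 0x8f (blk 17, set 1) → VC-HIT  vc=[21, 9, 29]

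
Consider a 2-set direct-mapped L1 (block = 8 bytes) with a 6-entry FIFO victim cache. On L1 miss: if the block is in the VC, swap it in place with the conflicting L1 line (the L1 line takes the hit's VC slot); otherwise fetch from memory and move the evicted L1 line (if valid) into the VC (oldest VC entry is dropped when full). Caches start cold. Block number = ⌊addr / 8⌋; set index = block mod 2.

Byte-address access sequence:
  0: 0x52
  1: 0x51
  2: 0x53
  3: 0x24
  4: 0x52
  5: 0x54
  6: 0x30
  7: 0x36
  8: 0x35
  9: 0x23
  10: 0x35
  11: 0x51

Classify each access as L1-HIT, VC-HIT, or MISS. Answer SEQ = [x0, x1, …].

SEQ = [MISS, L1-HIT, L1-HIT, MISS, VC-HIT, L1-HIT, MISS, L1-HIT, L1-HIT, VC-HIT, VC-HIT, VC-HIT]

0: 0x52 (blk 10, set 0) → MISS  vc=[]
1: 0x51 (blk 10, set 0) → L1-HIT  vc=[]
2: 0x53 (blk 10, set 0) → L1-HIT  vc=[]
3: 0x24 (blk 4, set 0) → MISS  vc=[10]
4: 0x52 (blk 10, set 0) → VC-HIT  vc=[4]
5: 0x54 (blk 10, set 0) → L1-HIT  vc=[4]
6: 0x30 (blk 6, set 0) → MISS  vc=[4, 10]
7: 0x36 (blk 6, set 0) → L1-HIT  vc=[4, 10]
8: 0x35 (blk 6, set 0) → L1-HIT  vc=[4, 10]
9: 0x23 (blk 4, set 0) → VC-HIT  vc=[6, 10]
10: 0x35 (blk 6, set 0) → VC-HIT  vc=[4, 10]
11: 0x51 (blk 10, set 0) → VC-HIT  vc=[4, 6]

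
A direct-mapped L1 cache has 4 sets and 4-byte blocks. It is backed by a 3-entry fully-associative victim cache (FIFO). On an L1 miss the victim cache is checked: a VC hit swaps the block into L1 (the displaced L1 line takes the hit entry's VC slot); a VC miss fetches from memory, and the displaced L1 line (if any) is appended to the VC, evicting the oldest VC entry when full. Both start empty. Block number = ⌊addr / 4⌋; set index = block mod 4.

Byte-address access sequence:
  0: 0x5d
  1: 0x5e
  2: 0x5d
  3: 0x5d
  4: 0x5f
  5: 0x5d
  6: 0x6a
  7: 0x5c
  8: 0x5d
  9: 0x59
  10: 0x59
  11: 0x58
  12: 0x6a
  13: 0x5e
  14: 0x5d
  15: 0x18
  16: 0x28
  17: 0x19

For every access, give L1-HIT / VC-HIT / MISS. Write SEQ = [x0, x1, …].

SEQ = [MISS, L1-HIT, L1-HIT, L1-HIT, L1-HIT, L1-HIT, MISS, L1-HIT, L1-HIT, MISS, L1-HIT, L1-HIT, VC-HIT, L1-HIT, L1-HIT, MISS, MISS, VC-HIT]

  [0] addr=0x5d blk=23 s=3: MISS | VC []
  [1] addr=0x5e blk=23 s=3: L1-HIT | VC []
  [2] addr=0x5d blk=23 s=3: L1-HIT | VC []
  [3] addr=0x5d blk=23 s=3: L1-HIT | VC []
  [4] addr=0x5f blk=23 s=3: L1-HIT | VC []
  [5] addr=0x5d blk=23 s=3: L1-HIT | VC []
  [6] addr=0x6a blk=26 s=2: MISS | VC []
  [7] addr=0x5c blk=23 s=3: L1-HIT | VC []
  [8] addr=0x5d blk=23 s=3: L1-HIT | VC []
  [9] addr=0x59 blk=22 s=2: MISS | VC [26]
  [10] addr=0x59 blk=22 s=2: L1-HIT | VC [26]
  [11] addr=0x58 blk=22 s=2: L1-HIT | VC [26]
  [12] addr=0x6a blk=26 s=2: VC-HIT | VC [22]
  [13] addr=0x5e blk=23 s=3: L1-HIT | VC [22]
  [14] addr=0x5d blk=23 s=3: L1-HIT | VC [22]
  [15] addr=0x18 blk=6 s=2: MISS | VC [22, 26]
  [16] addr=0x28 blk=10 s=2: MISS | VC [22, 26, 6]
  [17] addr=0x19 blk=6 s=2: VC-HIT | VC [22, 26, 10]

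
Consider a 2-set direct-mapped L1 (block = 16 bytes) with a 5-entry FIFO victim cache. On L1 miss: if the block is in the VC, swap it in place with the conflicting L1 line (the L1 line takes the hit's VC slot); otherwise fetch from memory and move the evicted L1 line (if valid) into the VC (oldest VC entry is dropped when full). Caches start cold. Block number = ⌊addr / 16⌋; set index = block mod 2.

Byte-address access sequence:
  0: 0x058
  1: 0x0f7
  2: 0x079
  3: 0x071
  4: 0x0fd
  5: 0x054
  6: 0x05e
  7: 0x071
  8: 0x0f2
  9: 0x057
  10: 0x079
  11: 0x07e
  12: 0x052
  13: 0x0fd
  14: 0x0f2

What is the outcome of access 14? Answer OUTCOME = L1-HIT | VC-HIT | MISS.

#0 0x58→b5/s1 MISS; vc=[]
#1 0xf7→b15/s1 MISS; vc=[5]
#2 0x79→b7/s1 MISS; vc=[5,15]
#3 0x71→b7/s1 L1-HIT; vc=[5,15]
#4 0xfd→b15/s1 VC-HIT; vc=[5,7]
#5 0x54→b5/s1 VC-HIT; vc=[15,7]
#6 0x5e→b5/s1 L1-HIT; vc=[15,7]
#7 0x71→b7/s1 VC-HIT; vc=[15,5]
#8 0xf2→b15/s1 VC-HIT; vc=[7,5]
#9 0x57→b5/s1 VC-HIT; vc=[7,15]
#10 0x79→b7/s1 VC-HIT; vc=[5,15]
#11 0x7e→b7/s1 L1-HIT; vc=[5,15]
#12 0x52→b5/s1 VC-HIT; vc=[7,15]
#13 0xfd→b15/s1 VC-HIT; vc=[7,5]
#14 0xf2→b15/s1 L1-HIT; vc=[7,5]

OUTCOME = L1-HIT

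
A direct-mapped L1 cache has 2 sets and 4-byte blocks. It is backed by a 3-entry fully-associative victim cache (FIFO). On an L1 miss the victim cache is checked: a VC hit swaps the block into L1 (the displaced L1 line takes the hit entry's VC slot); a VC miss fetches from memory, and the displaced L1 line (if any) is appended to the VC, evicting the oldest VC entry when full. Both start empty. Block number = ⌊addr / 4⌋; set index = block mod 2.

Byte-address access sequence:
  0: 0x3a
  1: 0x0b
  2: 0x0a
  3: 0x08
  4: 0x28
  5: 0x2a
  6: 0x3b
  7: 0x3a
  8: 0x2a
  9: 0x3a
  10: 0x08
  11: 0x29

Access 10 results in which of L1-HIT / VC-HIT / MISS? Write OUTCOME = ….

OUTCOME = VC-HIT

#0 0x3a→b14/s0 MISS; vc=[]
#1 0xb→b2/s0 MISS; vc=[14]
#2 0xa→b2/s0 L1-HIT; vc=[14]
#3 0x8→b2/s0 L1-HIT; vc=[14]
#4 0x28→b10/s0 MISS; vc=[14,2]
#5 0x2a→b10/s0 L1-HIT; vc=[14,2]
#6 0x3b→b14/s0 VC-HIT; vc=[10,2]
#7 0x3a→b14/s0 L1-HIT; vc=[10,2]
#8 0x2a→b10/s0 VC-HIT; vc=[14,2]
#9 0x3a→b14/s0 VC-HIT; vc=[10,2]
#10 0x8→b2/s0 VC-HIT; vc=[10,14]
#11 0x29→b10/s0 VC-HIT; vc=[2,14]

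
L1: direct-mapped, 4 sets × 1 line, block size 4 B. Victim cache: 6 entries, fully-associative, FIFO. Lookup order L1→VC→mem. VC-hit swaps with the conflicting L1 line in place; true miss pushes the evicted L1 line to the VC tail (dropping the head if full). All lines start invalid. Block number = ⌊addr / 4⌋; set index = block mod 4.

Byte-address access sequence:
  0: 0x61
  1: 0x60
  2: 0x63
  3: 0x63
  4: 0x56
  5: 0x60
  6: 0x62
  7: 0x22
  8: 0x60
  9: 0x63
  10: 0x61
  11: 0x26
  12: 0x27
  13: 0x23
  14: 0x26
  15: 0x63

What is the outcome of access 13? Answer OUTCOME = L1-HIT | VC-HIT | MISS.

OUTCOME = VC-HIT

0: 0x61 (blk 24, set 0) → MISS  vc=[]
1: 0x60 (blk 24, set 0) → L1-HIT  vc=[]
2: 0x63 (blk 24, set 0) → L1-HIT  vc=[]
3: 0x63 (blk 24, set 0) → L1-HIT  vc=[]
4: 0x56 (blk 21, set 1) → MISS  vc=[]
5: 0x60 (blk 24, set 0) → L1-HIT  vc=[]
6: 0x62 (blk 24, set 0) → L1-HIT  vc=[]
7: 0x22 (blk 8, set 0) → MISS  vc=[24]
8: 0x60 (blk 24, set 0) → VC-HIT  vc=[8]
9: 0x63 (blk 24, set 0) → L1-HIT  vc=[8]
10: 0x61 (blk 24, set 0) → L1-HIT  vc=[8]
11: 0x26 (blk 9, set 1) → MISS  vc=[8, 21]
12: 0x27 (blk 9, set 1) → L1-HIT  vc=[8, 21]
13: 0x23 (blk 8, set 0) → VC-HIT  vc=[24, 21]
14: 0x26 (blk 9, set 1) → L1-HIT  vc=[24, 21]
15: 0x63 (blk 24, set 0) → VC-HIT  vc=[8, 21]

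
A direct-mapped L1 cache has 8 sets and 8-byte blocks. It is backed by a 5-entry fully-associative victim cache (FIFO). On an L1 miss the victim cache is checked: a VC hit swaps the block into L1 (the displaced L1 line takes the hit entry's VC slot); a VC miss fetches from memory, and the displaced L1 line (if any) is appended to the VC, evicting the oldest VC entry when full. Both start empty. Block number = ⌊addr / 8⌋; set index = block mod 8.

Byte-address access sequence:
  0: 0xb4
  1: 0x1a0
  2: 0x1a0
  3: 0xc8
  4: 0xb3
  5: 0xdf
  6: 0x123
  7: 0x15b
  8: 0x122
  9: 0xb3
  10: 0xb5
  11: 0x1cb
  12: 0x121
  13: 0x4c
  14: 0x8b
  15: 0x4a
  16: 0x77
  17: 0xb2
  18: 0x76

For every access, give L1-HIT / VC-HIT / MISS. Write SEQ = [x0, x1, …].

SEQ = [MISS, MISS, L1-HIT, MISS, L1-HIT, MISS, MISS, MISS, L1-HIT, L1-HIT, L1-HIT, MISS, L1-HIT, MISS, MISS, VC-HIT, MISS, VC-HIT, VC-HIT]

0: 0xb4 (blk 22, set 6) → MISS  vc=[]
1: 0x1a0 (blk 52, set 4) → MISS  vc=[]
2: 0x1a0 (blk 52, set 4) → L1-HIT  vc=[]
3: 0xc8 (blk 25, set 1) → MISS  vc=[]
4: 0xb3 (blk 22, set 6) → L1-HIT  vc=[]
5: 0xdf (blk 27, set 3) → MISS  vc=[]
6: 0x123 (blk 36, set 4) → MISS  vc=[52]
7: 0x15b (blk 43, set 3) → MISS  vc=[52, 27]
8: 0x122 (blk 36, set 4) → L1-HIT  vc=[52, 27]
9: 0xb3 (blk 22, set 6) → L1-HIT  vc=[52, 27]
10: 0xb5 (blk 22, set 6) → L1-HIT  vc=[52, 27]
11: 0x1cb (blk 57, set 1) → MISS  vc=[52, 27, 25]
12: 0x121 (blk 36, set 4) → L1-HIT  vc=[52, 27, 25]
13: 0x4c (blk 9, set 1) → MISS  vc=[52, 27, 25, 57]
14: 0x8b (blk 17, set 1) → MISS  vc=[52, 27, 25, 57, 9]
15: 0x4a (blk 9, set 1) → VC-HIT  vc=[52, 27, 25, 57, 17]
16: 0x77 (blk 14, set 6) → MISS  vc=[27, 25, 57, 17, 22]
17: 0xb2 (blk 22, set 6) → VC-HIT  vc=[27, 25, 57, 17, 14]
18: 0x76 (blk 14, set 6) → VC-HIT  vc=[27, 25, 57, 17, 22]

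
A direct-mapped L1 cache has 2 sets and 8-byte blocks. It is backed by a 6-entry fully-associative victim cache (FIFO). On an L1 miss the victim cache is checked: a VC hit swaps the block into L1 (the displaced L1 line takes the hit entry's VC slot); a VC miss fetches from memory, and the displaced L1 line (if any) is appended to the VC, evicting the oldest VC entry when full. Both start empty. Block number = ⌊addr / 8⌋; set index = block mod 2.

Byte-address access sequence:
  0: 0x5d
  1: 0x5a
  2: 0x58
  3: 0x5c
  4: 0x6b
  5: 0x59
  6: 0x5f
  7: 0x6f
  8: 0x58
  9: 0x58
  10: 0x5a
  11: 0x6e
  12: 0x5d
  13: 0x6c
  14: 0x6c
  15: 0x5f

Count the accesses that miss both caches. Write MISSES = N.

  [0] addr=0x5d blk=11 s=1: MISS | VC []
  [1] addr=0x5a blk=11 s=1: L1-HIT | VC []
  [2] addr=0x58 blk=11 s=1: L1-HIT | VC []
  [3] addr=0x5c blk=11 s=1: L1-HIT | VC []
  [4] addr=0x6b blk=13 s=1: MISS | VC [11]
  [5] addr=0x59 blk=11 s=1: VC-HIT | VC [13]
  [6] addr=0x5f blk=11 s=1: L1-HIT | VC [13]
  [7] addr=0x6f blk=13 s=1: VC-HIT | VC [11]
  [8] addr=0x58 blk=11 s=1: VC-HIT | VC [13]
  [9] addr=0x58 blk=11 s=1: L1-HIT | VC [13]
  [10] addr=0x5a blk=11 s=1: L1-HIT | VC [13]
  [11] addr=0x6e blk=13 s=1: VC-HIT | VC [11]
  [12] addr=0x5d blk=11 s=1: VC-HIT | VC [13]
  [13] addr=0x6c blk=13 s=1: VC-HIT | VC [11]
  [14] addr=0x6c blk=13 s=1: L1-HIT | VC [11]
  [15] addr=0x5f blk=11 s=1: VC-HIT | VC [13]

MISSES = 2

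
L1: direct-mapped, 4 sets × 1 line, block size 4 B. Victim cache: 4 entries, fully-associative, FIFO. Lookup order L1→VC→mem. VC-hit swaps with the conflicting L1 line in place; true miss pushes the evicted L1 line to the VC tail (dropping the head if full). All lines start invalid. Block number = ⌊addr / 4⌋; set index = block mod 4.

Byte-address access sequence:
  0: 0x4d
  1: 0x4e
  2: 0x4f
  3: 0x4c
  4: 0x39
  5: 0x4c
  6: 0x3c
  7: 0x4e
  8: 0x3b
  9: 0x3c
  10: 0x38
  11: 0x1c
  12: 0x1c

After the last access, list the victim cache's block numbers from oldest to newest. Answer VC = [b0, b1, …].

VC = [19, 15]

  [0] addr=0x4d blk=19 s=3: MISS | VC []
  [1] addr=0x4e blk=19 s=3: L1-HIT | VC []
  [2] addr=0x4f blk=19 s=3: L1-HIT | VC []
  [3] addr=0x4c blk=19 s=3: L1-HIT | VC []
  [4] addr=0x39 blk=14 s=2: MISS | VC []
  [5] addr=0x4c blk=19 s=3: L1-HIT | VC []
  [6] addr=0x3c blk=15 s=3: MISS | VC [19]
  [7] addr=0x4e blk=19 s=3: VC-HIT | VC [15]
  [8] addr=0x3b blk=14 s=2: L1-HIT | VC [15]
  [9] addr=0x3c blk=15 s=3: VC-HIT | VC [19]
  [10] addr=0x38 blk=14 s=2: L1-HIT | VC [19]
  [11] addr=0x1c blk=7 s=3: MISS | VC [19, 15]
  [12] addr=0x1c blk=7 s=3: L1-HIT | VC [19, 15]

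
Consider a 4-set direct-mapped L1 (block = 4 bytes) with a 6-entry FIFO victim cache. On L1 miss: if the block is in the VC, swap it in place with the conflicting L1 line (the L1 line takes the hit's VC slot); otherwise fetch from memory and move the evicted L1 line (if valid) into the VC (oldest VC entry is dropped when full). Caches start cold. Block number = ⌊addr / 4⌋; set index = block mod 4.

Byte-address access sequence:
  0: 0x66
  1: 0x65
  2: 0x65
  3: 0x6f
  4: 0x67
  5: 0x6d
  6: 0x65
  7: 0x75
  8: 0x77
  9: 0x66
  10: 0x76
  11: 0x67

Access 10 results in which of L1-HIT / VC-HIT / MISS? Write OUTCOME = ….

OUTCOME = VC-HIT

0: 0x66 (blk 25, set 1) → MISS  vc=[]
1: 0x65 (blk 25, set 1) → L1-HIT  vc=[]
2: 0x65 (blk 25, set 1) → L1-HIT  vc=[]
3: 0x6f (blk 27, set 3) → MISS  vc=[]
4: 0x67 (blk 25, set 1) → L1-HIT  vc=[]
5: 0x6d (blk 27, set 3) → L1-HIT  vc=[]
6: 0x65 (blk 25, set 1) → L1-HIT  vc=[]
7: 0x75 (blk 29, set 1) → MISS  vc=[25]
8: 0x77 (blk 29, set 1) → L1-HIT  vc=[25]
9: 0x66 (blk 25, set 1) → VC-HIT  vc=[29]
10: 0x76 (blk 29, set 1) → VC-HIT  vc=[25]
11: 0x67 (blk 25, set 1) → VC-HIT  vc=[29]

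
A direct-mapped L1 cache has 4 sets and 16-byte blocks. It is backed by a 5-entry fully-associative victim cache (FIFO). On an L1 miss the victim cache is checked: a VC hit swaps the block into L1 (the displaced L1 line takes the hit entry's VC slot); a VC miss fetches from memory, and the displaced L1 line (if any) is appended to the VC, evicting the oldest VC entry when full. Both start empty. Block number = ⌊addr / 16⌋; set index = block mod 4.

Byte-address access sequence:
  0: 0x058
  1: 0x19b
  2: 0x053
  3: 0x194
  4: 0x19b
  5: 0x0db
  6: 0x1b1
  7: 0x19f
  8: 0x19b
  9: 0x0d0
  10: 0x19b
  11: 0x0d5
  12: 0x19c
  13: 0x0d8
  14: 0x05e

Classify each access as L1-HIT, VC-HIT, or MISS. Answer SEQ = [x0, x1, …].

SEQ = [MISS, MISS, VC-HIT, VC-HIT, L1-HIT, MISS, MISS, VC-HIT, L1-HIT, VC-HIT, VC-HIT, VC-HIT, VC-HIT, VC-HIT, VC-HIT]

#0 0x58→b5/s1 MISS; vc=[]
#1 0x19b→b25/s1 MISS; vc=[5]
#2 0x53→b5/s1 VC-HIT; vc=[25]
#3 0x194→b25/s1 VC-HIT; vc=[5]
#4 0x19b→b25/s1 L1-HIT; vc=[5]
#5 0xdb→b13/s1 MISS; vc=[5,25]
#6 0x1b1→b27/s3 MISS; vc=[5,25]
#7 0x19f→b25/s1 VC-HIT; vc=[5,13]
#8 0x19b→b25/s1 L1-HIT; vc=[5,13]
#9 0xd0→b13/s1 VC-HIT; vc=[5,25]
#10 0x19b→b25/s1 VC-HIT; vc=[5,13]
#11 0xd5→b13/s1 VC-HIT; vc=[5,25]
#12 0x19c→b25/s1 VC-HIT; vc=[5,13]
#13 0xd8→b13/s1 VC-HIT; vc=[5,25]
#14 0x5e→b5/s1 VC-HIT; vc=[13,25]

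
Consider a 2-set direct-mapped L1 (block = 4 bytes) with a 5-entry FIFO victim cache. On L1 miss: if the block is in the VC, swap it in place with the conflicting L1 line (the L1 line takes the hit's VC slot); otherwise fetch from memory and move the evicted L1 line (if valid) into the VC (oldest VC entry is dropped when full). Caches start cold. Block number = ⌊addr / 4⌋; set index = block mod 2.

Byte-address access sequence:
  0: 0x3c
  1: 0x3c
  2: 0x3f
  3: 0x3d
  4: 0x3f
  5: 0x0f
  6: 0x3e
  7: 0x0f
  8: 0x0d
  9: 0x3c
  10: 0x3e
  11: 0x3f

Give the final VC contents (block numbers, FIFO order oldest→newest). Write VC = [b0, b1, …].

VC = [3]

0: 0x3c (blk 15, set 1) → MISS  vc=[]
1: 0x3c (blk 15, set 1) → L1-HIT  vc=[]
2: 0x3f (blk 15, set 1) → L1-HIT  vc=[]
3: 0x3d (blk 15, set 1) → L1-HIT  vc=[]
4: 0x3f (blk 15, set 1) → L1-HIT  vc=[]
5: 0xf (blk 3, set 1) → MISS  vc=[15]
6: 0x3e (blk 15, set 1) → VC-HIT  vc=[3]
7: 0xf (blk 3, set 1) → VC-HIT  vc=[15]
8: 0xd (blk 3, set 1) → L1-HIT  vc=[15]
9: 0x3c (blk 15, set 1) → VC-HIT  vc=[3]
10: 0x3e (blk 15, set 1) → L1-HIT  vc=[3]
11: 0x3f (blk 15, set 1) → L1-HIT  vc=[3]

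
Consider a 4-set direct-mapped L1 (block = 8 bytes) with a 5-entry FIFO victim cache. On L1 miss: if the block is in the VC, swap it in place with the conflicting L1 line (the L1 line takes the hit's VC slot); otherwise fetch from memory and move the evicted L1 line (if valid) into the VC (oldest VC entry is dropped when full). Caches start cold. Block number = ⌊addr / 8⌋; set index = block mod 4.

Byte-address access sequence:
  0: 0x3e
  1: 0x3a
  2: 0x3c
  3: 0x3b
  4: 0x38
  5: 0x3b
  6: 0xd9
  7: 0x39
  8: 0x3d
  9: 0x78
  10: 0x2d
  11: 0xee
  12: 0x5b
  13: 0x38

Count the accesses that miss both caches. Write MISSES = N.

MISSES = 6

0: 0x3e (blk 7, set 3) → MISS  vc=[]
1: 0x3a (blk 7, set 3) → L1-HIT  vc=[]
2: 0x3c (blk 7, set 3) → L1-HIT  vc=[]
3: 0x3b (blk 7, set 3) → L1-HIT  vc=[]
4: 0x38 (blk 7, set 3) → L1-HIT  vc=[]
5: 0x3b (blk 7, set 3) → L1-HIT  vc=[]
6: 0xd9 (blk 27, set 3) → MISS  vc=[7]
7: 0x39 (blk 7, set 3) → VC-HIT  vc=[27]
8: 0x3d (blk 7, set 3) → L1-HIT  vc=[27]
9: 0x78 (blk 15, set 3) → MISS  vc=[27, 7]
10: 0x2d (blk 5, set 1) → MISS  vc=[27, 7]
11: 0xee (blk 29, set 1) → MISS  vc=[27, 7, 5]
12: 0x5b (blk 11, set 3) → MISS  vc=[27, 7, 5, 15]
13: 0x38 (blk 7, set 3) → VC-HIT  vc=[27, 11, 5, 15]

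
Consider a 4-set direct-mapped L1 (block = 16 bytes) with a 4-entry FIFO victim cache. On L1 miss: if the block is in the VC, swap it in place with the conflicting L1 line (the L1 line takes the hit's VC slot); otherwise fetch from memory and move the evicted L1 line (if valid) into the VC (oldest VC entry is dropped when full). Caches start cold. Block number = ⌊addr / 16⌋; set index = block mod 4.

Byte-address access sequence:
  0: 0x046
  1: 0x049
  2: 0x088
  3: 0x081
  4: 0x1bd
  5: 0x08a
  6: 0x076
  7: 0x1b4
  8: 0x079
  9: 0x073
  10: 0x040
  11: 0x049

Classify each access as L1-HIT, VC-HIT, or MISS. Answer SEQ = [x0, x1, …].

#0 0x46→b4/s0 MISS; vc=[]
#1 0x49→b4/s0 L1-HIT; vc=[]
#2 0x88→b8/s0 MISS; vc=[4]
#3 0x81→b8/s0 L1-HIT; vc=[4]
#4 0x1bd→b27/s3 MISS; vc=[4]
#5 0x8a→b8/s0 L1-HIT; vc=[4]
#6 0x76→b7/s3 MISS; vc=[4,27]
#7 0x1b4→b27/s3 VC-HIT; vc=[4,7]
#8 0x79→b7/s3 VC-HIT; vc=[4,27]
#9 0x73→b7/s3 L1-HIT; vc=[4,27]
#10 0x40→b4/s0 VC-HIT; vc=[8,27]
#11 0x49→b4/s0 L1-HIT; vc=[8,27]

SEQ = [MISS, L1-HIT, MISS, L1-HIT, MISS, L1-HIT, MISS, VC-HIT, VC-HIT, L1-HIT, VC-HIT, L1-HIT]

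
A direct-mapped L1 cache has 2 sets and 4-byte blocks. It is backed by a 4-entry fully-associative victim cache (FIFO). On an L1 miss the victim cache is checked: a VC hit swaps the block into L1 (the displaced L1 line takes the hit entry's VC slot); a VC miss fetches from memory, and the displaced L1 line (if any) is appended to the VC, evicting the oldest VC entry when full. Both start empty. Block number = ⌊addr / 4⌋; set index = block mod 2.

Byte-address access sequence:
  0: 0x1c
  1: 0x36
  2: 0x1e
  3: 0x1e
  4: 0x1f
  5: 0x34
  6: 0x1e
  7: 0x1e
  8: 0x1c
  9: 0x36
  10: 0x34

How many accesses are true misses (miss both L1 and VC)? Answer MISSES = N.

  [0] addr=0x1c blk=7 s=1: MISS | VC []
  [1] addr=0x36 blk=13 s=1: MISS | VC [7]
  [2] addr=0x1e blk=7 s=1: VC-HIT | VC [13]
  [3] addr=0x1e blk=7 s=1: L1-HIT | VC [13]
  [4] addr=0x1f blk=7 s=1: L1-HIT | VC [13]
  [5] addr=0x34 blk=13 s=1: VC-HIT | VC [7]
  [6] addr=0x1e blk=7 s=1: VC-HIT | VC [13]
  [7] addr=0x1e blk=7 s=1: L1-HIT | VC [13]
  [8] addr=0x1c blk=7 s=1: L1-HIT | VC [13]
  [9] addr=0x36 blk=13 s=1: VC-HIT | VC [7]
  [10] addr=0x34 blk=13 s=1: L1-HIT | VC [7]

MISSES = 2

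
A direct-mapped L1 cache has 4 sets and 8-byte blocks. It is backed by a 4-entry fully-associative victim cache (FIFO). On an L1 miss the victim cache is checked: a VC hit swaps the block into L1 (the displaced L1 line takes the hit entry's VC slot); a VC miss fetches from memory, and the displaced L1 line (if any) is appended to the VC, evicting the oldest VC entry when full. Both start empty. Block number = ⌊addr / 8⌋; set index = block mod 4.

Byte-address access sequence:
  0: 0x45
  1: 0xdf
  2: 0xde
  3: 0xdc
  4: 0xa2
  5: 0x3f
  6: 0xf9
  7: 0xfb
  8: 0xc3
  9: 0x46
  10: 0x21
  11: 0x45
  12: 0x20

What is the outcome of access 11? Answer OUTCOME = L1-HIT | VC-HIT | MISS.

#0 0x45→b8/s0 MISS; vc=[]
#1 0xdf→b27/s3 MISS; vc=[]
#2 0xde→b27/s3 L1-HIT; vc=[]
#3 0xdc→b27/s3 L1-HIT; vc=[]
#4 0xa2→b20/s0 MISS; vc=[8]
#5 0x3f→b7/s3 MISS; vc=[8,27]
#6 0xf9→b31/s3 MISS; vc=[8,27,7]
#7 0xfb→b31/s3 L1-HIT; vc=[8,27,7]
#8 0xc3→b24/s0 MISS; vc=[8,27,7,20]
#9 0x46→b8/s0 VC-HIT; vc=[24,27,7,20]
#10 0x21→b4/s0 MISS; vc=[27,7,20,8]
#11 0x45→b8/s0 VC-HIT; vc=[27,7,20,4]
#12 0x20→b4/s0 VC-HIT; vc=[27,7,20,8]

OUTCOME = VC-HIT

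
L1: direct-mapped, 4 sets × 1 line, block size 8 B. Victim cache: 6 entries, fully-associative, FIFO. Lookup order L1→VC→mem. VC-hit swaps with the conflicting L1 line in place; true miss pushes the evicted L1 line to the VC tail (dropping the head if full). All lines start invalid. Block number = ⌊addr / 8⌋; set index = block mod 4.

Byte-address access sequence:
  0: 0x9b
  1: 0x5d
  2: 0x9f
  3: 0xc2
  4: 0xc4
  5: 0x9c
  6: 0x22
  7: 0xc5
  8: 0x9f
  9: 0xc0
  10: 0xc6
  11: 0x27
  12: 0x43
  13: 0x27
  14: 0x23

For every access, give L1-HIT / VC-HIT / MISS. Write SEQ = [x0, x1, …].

SEQ = [MISS, MISS, VC-HIT, MISS, L1-HIT, L1-HIT, MISS, VC-HIT, L1-HIT, L1-HIT, L1-HIT, VC-HIT, MISS, VC-HIT, L1-HIT]

#0 0x9b→b19/s3 MISS; vc=[]
#1 0x5d→b11/s3 MISS; vc=[19]
#2 0x9f→b19/s3 VC-HIT; vc=[11]
#3 0xc2→b24/s0 MISS; vc=[11]
#4 0xc4→b24/s0 L1-HIT; vc=[11]
#5 0x9c→b19/s3 L1-HIT; vc=[11]
#6 0x22→b4/s0 MISS; vc=[11,24]
#7 0xc5→b24/s0 VC-HIT; vc=[11,4]
#8 0x9f→b19/s3 L1-HIT; vc=[11,4]
#9 0xc0→b24/s0 L1-HIT; vc=[11,4]
#10 0xc6→b24/s0 L1-HIT; vc=[11,4]
#11 0x27→b4/s0 VC-HIT; vc=[11,24]
#12 0x43→b8/s0 MISS; vc=[11,24,4]
#13 0x27→b4/s0 VC-HIT; vc=[11,24,8]
#14 0x23→b4/s0 L1-HIT; vc=[11,24,8]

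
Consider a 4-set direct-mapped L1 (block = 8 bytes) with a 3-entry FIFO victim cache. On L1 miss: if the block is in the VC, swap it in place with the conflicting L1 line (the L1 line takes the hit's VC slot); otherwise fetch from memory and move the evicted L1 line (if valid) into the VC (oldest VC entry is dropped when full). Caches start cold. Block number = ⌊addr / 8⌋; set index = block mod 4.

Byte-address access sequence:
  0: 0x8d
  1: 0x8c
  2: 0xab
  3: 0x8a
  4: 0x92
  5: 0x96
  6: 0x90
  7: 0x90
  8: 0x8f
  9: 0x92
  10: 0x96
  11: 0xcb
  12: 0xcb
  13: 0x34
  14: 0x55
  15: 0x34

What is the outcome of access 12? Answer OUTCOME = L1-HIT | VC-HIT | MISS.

0: 0x8d (blk 17, set 1) → MISS  vc=[]
1: 0x8c (blk 17, set 1) → L1-HIT  vc=[]
2: 0xab (blk 21, set 1) → MISS  vc=[17]
3: 0x8a (blk 17, set 1) → VC-HIT  vc=[21]
4: 0x92 (blk 18, set 2) → MISS  vc=[21]
5: 0x96 (blk 18, set 2) → L1-HIT  vc=[21]
6: 0x90 (blk 18, set 2) → L1-HIT  vc=[21]
7: 0x90 (blk 18, set 2) → L1-HIT  vc=[21]
8: 0x8f (blk 17, set 1) → L1-HIT  vc=[21]
9: 0x92 (blk 18, set 2) → L1-HIT  vc=[21]
10: 0x96 (blk 18, set 2) → L1-HIT  vc=[21]
11: 0xcb (blk 25, set 1) → MISS  vc=[21, 17]
12: 0xcb (blk 25, set 1) → L1-HIT  vc=[21, 17]
13: 0x34 (blk 6, set 2) → MISS  vc=[21, 17, 18]
14: 0x55 (blk 10, set 2) → MISS  vc=[17, 18, 6]
15: 0x34 (blk 6, set 2) → VC-HIT  vc=[17, 18, 10]

OUTCOME = L1-HIT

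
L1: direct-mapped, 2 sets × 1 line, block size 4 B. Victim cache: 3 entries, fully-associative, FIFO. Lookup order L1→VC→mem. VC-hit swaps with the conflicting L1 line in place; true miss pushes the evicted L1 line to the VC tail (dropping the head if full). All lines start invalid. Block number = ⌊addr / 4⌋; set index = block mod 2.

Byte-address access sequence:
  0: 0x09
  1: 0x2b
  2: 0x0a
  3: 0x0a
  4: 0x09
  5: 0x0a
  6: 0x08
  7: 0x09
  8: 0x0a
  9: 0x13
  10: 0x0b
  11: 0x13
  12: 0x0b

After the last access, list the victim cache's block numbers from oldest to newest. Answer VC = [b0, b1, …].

0: 0x9 (blk 2, set 0) → MISS  vc=[]
1: 0x2b (blk 10, set 0) → MISS  vc=[2]
2: 0xa (blk 2, set 0) → VC-HIT  vc=[10]
3: 0xa (blk 2, set 0) → L1-HIT  vc=[10]
4: 0x9 (blk 2, set 0) → L1-HIT  vc=[10]
5: 0xa (blk 2, set 0) → L1-HIT  vc=[10]
6: 0x8 (blk 2, set 0) → L1-HIT  vc=[10]
7: 0x9 (blk 2, set 0) → L1-HIT  vc=[10]
8: 0xa (blk 2, set 0) → L1-HIT  vc=[10]
9: 0x13 (blk 4, set 0) → MISS  vc=[10, 2]
10: 0xb (blk 2, set 0) → VC-HIT  vc=[10, 4]
11: 0x13 (blk 4, set 0) → VC-HIT  vc=[10, 2]
12: 0xb (blk 2, set 0) → VC-HIT  vc=[10, 4]

VC = [10, 4]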